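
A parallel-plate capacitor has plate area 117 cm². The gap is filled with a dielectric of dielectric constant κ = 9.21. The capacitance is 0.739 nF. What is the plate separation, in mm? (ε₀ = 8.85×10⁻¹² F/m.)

1.29 mm

A = 117 cm² = 1.17×10⁻² m².
d = κε₀A/C = 9.21 × 8.85×10⁻¹² × 1.17×10⁻² / 7.39×10⁻¹⁰ = 1.29×10⁻³ m.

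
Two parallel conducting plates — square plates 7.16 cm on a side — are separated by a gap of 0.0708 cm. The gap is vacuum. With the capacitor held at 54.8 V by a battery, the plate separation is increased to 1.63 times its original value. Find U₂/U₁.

Battery connected ⇒ V is held fixed.
C₂ = 0.613 C₁ and U = ½CV², so U₂/U₁ = C₂/C₁ = 0.613.

0.613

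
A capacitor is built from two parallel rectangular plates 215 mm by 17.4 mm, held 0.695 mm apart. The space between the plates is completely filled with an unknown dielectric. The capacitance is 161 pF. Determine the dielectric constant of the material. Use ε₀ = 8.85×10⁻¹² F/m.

3.38

A = 215 × 17.4 mm² = 3.74×10⁻³ m².
κ = Cd/(ε₀A) = 1.61×10⁻¹⁰ × 6.95×10⁻⁴ / (8.85×10⁻¹² × 3.74×10⁻³) = 3.38.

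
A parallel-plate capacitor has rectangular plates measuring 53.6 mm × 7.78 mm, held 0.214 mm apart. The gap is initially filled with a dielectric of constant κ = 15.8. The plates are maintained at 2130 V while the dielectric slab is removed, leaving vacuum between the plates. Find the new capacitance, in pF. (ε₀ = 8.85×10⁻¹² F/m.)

A = 53.6 × 7.78 mm² = 4.17×10⁻⁴ m².
Initially C₁ = κε₀A/d = 15.8 × 8.85×10⁻¹² × 4.17×10⁻⁴ / 2.14×10⁻⁴ = 2.72×10⁻¹⁰ F.
C = κε₀A/d scales with κ, so C₂/C₁ = 1/κ = 1/15.8 = 0.0633.
C₂ = 0.0633 × 2.72×10⁻¹⁰ = 1.72×10⁻¹¹ F.

17.2 pF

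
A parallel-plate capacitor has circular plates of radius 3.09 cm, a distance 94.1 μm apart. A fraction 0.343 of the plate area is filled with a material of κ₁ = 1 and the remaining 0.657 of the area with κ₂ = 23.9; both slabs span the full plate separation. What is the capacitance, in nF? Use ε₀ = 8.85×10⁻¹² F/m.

C ≈ 4.53 nF

A = π(3.09 cm)² = 3.00×10⁻³ m².
Side-by-side slabs ⇒ two capacitors in parallel, each spanning the full gap.
C₁ = κ₁ε₀A₁/d = 1.00 × 8.85×10⁻¹² × 1.03×10⁻³ / 9.41×10⁻⁵ = 9.68×10⁻¹¹ F.
C₂ = κ₂ε₀A₂/d = 23.9 × 8.85×10⁻¹² × 1.97×10⁻³ / 9.41×10⁻⁵ = 4.43×10⁻⁹ F.
C = C₁ + C₂ = 4.53×10⁻⁹ F.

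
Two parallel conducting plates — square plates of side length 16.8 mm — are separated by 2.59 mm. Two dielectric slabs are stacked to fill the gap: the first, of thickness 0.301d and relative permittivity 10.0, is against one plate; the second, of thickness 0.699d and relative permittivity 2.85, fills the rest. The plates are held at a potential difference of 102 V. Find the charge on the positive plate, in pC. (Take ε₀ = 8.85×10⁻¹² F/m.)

A = (16.8 mm)² = 2.82×10⁻⁴ m².
Stacked slabs ⇒ two capacitors in series, each with the full plate area.
C₁ = κ₁ε₀A/d₁ = 10.0 × 8.85×10⁻¹² × 2.82×10⁻⁴ / 7.80×10⁻⁴ = 3.20×10⁻¹¹ F.
C₂ = κ₂ε₀A/d₂ = 2.85 × 8.85×10⁻¹² × 2.82×10⁻⁴ / 1.81×10⁻³ = 3.93×10⁻¹² F.
C = (1/C₁ + 1/C₂)⁻¹ = 3.50×10⁻¹² F.
Q = CV = 3.50×10⁻¹² × 102 = 3.57×10⁻¹⁰ C.

Q ≈ 357 pC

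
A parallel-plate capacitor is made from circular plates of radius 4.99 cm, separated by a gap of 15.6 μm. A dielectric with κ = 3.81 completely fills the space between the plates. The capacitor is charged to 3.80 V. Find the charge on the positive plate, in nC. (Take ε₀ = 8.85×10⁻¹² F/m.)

Q ≈ 64.3 nC

A = π(4.99 cm)² = 7.82×10⁻³ m².
C = κε₀A/d = 3.81 × 8.85×10⁻¹² × 7.82×10⁻³ / 1.56×10⁻⁵ = 1.69×10⁻⁸ F.
Q = CV = 1.69×10⁻⁸ × 3.80 = 6.43×10⁻⁸ C.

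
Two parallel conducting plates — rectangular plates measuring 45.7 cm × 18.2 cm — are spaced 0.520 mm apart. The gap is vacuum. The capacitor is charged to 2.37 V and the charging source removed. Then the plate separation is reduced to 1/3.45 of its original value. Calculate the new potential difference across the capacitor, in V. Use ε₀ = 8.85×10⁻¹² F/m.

A = 45.7 × 18.2 cm² = 8.32×10⁻² m².
Initially C₁ = ε₀A/d = 8.85×10⁻¹² × 8.32×10⁻² / 5.20×10⁻⁴ = 1.42×10⁻⁹ F.
V₁ = 2.37 V.
Isolated ⇒ Q is held fixed. C₂ = 3.45 C₁ and V = Q/C, so V₂/V₁ = C₁/C₂ = 0.290.
V₂ = 0.290 × 2.37 = 0.687 V.

V ≈ 0.687 V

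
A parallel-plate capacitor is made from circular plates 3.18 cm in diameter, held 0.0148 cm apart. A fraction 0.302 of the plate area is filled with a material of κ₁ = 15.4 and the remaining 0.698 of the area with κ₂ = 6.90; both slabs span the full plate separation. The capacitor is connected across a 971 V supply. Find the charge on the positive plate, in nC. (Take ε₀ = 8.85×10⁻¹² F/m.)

Q ≈ 437 nC

A = π(3.18/2 cm)² = 7.94×10⁻⁴ m².
Side-by-side slabs ⇒ two capacitors in parallel, each spanning the full gap.
C₁ = κ₁ε₀A₁/d = 15.4 × 8.85×10⁻¹² × 2.40×10⁻⁴ / 1.48×10⁻⁴ = 2.21×10⁻¹⁰ F.
C₂ = κ₂ε₀A₂/d = 6.90 × 8.85×10⁻¹² × 5.54×10⁻⁴ / 1.48×10⁻⁴ = 2.29×10⁻¹⁰ F.
C = C₁ + C₂ = 4.50×10⁻¹⁰ F.
Q = CV = 4.50×10⁻¹⁰ × 971 = 4.37×10⁻⁷ C.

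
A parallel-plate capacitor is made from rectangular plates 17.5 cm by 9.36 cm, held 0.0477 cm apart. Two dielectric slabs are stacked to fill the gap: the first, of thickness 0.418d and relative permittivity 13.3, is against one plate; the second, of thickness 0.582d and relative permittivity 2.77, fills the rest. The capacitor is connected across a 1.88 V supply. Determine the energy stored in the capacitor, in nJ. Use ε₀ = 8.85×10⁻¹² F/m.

A = 17.5 × 9.36 cm² = 1.64×10⁻² m².
Stacked slabs ⇒ two capacitors in series, each with the full plate area.
C₁ = κ₁ε₀A/d₁ = 13.3 × 8.85×10⁻¹² × 1.64×10⁻² / 1.99×10⁻⁴ = 9.67×10⁻⁹ F.
C₂ = κ₂ε₀A/d₂ = 2.77 × 8.85×10⁻¹² × 1.64×10⁻² / 2.78×10⁻⁴ = 1.45×10⁻⁹ F.
C = (1/C₁ + 1/C₂)⁻¹ = 1.26×10⁻⁹ F.
U = ½CV² = ½ × 1.26×10⁻⁹ × (1.88)² = 2.22×10⁻⁹ J.

2.22 nJ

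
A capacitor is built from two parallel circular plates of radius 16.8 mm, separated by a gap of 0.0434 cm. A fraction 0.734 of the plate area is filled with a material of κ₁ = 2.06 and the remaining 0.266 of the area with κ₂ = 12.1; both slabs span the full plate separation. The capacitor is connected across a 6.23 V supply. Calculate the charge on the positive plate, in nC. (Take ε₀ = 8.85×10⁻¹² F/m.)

A = π(16.8 mm)² = 8.87×10⁻⁴ m².
Side-by-side slabs ⇒ two capacitors in parallel, each spanning the full gap.
C₁ = κ₁ε₀A₁/d = 2.06 × 8.85×10⁻¹² × 6.51×10⁻⁴ / 4.34×10⁻⁴ = 2.73×10⁻¹¹ F.
C₂ = κ₂ε₀A₂/d = 12.1 × 8.85×10⁻¹² × 2.36×10⁻⁴ / 4.34×10⁻⁴ = 5.82×10⁻¹¹ F.
C = C₁ + C₂ = 8.55×10⁻¹¹ F.
Q = CV = 8.55×10⁻¹¹ × 6.23 = 5.33×10⁻¹⁰ C.

0.533 nC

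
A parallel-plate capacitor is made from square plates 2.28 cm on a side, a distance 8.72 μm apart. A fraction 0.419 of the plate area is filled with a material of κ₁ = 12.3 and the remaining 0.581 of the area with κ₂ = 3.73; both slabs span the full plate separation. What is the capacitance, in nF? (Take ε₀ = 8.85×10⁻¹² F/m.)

3.86 nF

A = (2.28 cm)² = 5.20×10⁻⁴ m².
Side-by-side slabs ⇒ two capacitors in parallel, each spanning the full gap.
C₁ = κ₁ε₀A₁/d = 12.3 × 8.85×10⁻¹² × 2.18×10⁻⁴ / 8.72×10⁻⁶ = 2.72×10⁻⁹ F.
C₂ = κ₂ε₀A₂/d = 3.73 × 8.85×10⁻¹² × 3.02×10⁻⁴ / 8.72×10⁻⁶ = 1.14×10⁻⁹ F.
C = C₁ + C₂ = 3.86×10⁻⁹ F.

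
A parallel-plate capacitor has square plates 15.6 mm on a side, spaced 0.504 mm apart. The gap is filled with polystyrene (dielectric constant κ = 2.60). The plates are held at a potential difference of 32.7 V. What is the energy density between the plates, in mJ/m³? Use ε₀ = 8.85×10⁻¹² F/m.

u ≈ 48.4 mJ/m³

E = V/d = 32.7 / 5.04×10⁻⁴ = 6.49×10⁴ V/m.
u = ½κε₀E² = ½ × 2.60 × 8.85×10⁻¹² × (6.49×10⁴)² = 4.84×10⁻² J/m³.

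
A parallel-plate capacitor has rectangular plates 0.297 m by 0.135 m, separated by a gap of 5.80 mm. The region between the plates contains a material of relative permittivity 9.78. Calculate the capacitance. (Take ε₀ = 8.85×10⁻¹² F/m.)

A = 0.297 × 0.135 m² = 4.01×10⁻² m².
C = κε₀A/d = 9.78 × 8.85×10⁻¹² × 4.01×10⁻² / 5.80×10⁻³ = 5.98×10⁻¹⁰ F.

C ≈ 0.598 nF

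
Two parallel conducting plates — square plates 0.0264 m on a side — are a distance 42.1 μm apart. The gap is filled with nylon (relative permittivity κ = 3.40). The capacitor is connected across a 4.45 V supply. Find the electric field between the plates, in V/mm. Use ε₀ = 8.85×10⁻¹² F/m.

E = V/d = 4.45 / 4.21×10⁻⁵ = 1.06×10⁵ V/m.

E ≈ 106 V/mm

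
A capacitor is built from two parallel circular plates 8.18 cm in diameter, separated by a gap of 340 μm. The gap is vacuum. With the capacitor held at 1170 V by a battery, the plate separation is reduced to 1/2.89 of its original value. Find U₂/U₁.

U₂/U₁ ≈ 2.89

Battery connected ⇒ V is held fixed.
C₂ = 2.89 C₁ and U = ½CV², so U₂/U₁ = C₂/C₁ = 2.89.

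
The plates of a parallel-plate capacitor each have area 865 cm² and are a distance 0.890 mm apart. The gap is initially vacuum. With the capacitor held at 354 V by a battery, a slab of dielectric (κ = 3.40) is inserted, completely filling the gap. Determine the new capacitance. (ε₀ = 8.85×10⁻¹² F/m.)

A = 865 cm² = 8.65×10⁻² m².
Initially C₁ = ε₀A/d = 8.85×10⁻¹² × 8.65×10⁻² / 8.90×10⁻⁴ = 8.60×10⁻¹⁰ F.
C = κε₀A/d scales with κ, so C₂/C₁ = κ = 3.40.
C₂ = 3.40 × 8.60×10⁻¹⁰ = 2.92×10⁻⁹ F.

C ≈ 2.92 nF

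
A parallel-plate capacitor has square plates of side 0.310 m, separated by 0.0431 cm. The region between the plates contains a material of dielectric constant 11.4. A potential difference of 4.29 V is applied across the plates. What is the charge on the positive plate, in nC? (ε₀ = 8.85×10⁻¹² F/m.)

96.5 nC

A = (0.310 m)² = 9.61×10⁻² m².
C = κε₀A/d = 11.4 × 8.85×10⁻¹² × 9.61×10⁻² / 4.31×10⁻⁴ = 2.25×10⁻⁸ F.
Q = CV = 2.25×10⁻⁸ × 4.29 = 9.65×10⁻⁸ C.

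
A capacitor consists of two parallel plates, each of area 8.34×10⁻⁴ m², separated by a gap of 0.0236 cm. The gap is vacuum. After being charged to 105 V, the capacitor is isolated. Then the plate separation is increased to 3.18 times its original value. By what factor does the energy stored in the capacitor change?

U₂/U₁ ≈ 3.18

Isolated ⇒ Q is held fixed.
C₂ = 0.314 C₁ and U = Q²/(2C), so U₂/U₁ = C₁/C₂ = 3.18.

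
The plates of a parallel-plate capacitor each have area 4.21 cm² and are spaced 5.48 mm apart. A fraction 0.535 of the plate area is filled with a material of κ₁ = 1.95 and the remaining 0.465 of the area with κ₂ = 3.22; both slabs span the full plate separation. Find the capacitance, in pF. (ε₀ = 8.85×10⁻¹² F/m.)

A = 4.21 cm² = 4.21×10⁻⁴ m².
Side-by-side slabs ⇒ two capacitors in parallel, each spanning the full gap.
C₁ = κ₁ε₀A₁/d = 1.95 × 8.85×10⁻¹² × 2.25×10⁻⁴ / 5.48×10⁻³ = 7.09×10⁻¹³ F.
C₂ = κ₂ε₀A₂/d = 3.22 × 8.85×10⁻¹² × 1.96×10⁻⁴ / 5.48×10⁻³ = 1.02×10⁻¹² F.
C = C₁ + C₂ = 1.73×10⁻¹² F.

C ≈ 1.73 pF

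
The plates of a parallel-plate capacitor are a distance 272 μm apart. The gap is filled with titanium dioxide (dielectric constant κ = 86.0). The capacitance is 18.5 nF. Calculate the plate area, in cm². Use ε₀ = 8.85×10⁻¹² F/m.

A ≈ 66.1 cm²

A = Cd/(κε₀) = 1.85×10⁻⁸ × 2.72×10⁻⁴ / (86.0 × 8.85×10⁻¹²) = 6.61×10⁻³ m².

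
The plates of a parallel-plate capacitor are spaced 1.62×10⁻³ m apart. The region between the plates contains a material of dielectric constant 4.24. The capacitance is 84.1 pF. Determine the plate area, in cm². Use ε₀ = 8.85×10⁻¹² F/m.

A ≈ 36.3 cm²

A = Cd/(κε₀) = 8.41×10⁻¹¹ × 1.62×10⁻³ / (4.24 × 8.85×10⁻¹²) = 3.63×10⁻³ m².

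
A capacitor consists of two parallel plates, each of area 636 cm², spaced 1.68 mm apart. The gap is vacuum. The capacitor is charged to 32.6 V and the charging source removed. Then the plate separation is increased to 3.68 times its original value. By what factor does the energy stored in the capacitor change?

Isolated ⇒ Q is held fixed.
C₂ = 0.272 C₁ and U = Q²/(2C), so U₂/U₁ = C₁/C₂ = 3.68.

3.68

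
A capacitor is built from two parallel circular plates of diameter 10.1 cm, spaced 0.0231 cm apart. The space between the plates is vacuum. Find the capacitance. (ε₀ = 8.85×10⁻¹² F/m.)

A = π(10.1/2 cm)² = 8.01×10⁻³ m².
C = ε₀A/d = 8.85×10⁻¹² × 8.01×10⁻³ / 2.31×10⁻⁴ = 3.07×10⁻¹⁰ F.

307 pF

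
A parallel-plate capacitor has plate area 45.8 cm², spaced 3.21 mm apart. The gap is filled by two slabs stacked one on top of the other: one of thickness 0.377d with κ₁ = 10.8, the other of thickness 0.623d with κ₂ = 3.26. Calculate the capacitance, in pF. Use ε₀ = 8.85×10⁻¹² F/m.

A = 45.8 cm² = 4.58×10⁻³ m².
Stacked slabs ⇒ two capacitors in series, each with the full plate area.
C₁ = κ₁ε₀A/d₁ = 10.8 × 8.85×10⁻¹² × 4.58×10⁻³ / 1.21×10⁻³ = 3.62×10⁻¹⁰ F.
C₂ = κ₂ε₀A/d₂ = 3.26 × 8.85×10⁻¹² × 4.58×10⁻³ / 2.00×10⁻³ = 6.61×10⁻¹¹ F.
C = (1/C₁ + 1/C₂)⁻¹ = 5.59×10⁻¹¹ F.

C ≈ 55.9 pF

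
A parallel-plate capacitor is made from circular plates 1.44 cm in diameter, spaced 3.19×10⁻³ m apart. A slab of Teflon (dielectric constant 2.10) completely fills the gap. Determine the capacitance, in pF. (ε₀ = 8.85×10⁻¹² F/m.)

A = π(1.44/2 cm)² = 1.63×10⁻⁴ m².
C = κε₀A/d = 2.10 × 8.85×10⁻¹² × 1.63×10⁻⁴ / 3.19×10⁻³ = 9.49×10⁻¹³ F.

0.949 pF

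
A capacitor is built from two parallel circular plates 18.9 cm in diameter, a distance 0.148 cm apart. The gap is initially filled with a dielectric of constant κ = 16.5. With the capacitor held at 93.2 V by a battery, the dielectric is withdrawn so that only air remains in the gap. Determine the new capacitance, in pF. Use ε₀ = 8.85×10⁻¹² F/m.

168 pF

A = π(18.9/2 cm)² = 2.81×10⁻² m².
Initially C₁ = κε₀A/d = 16.5 × 8.85×10⁻¹² × 2.81×10⁻² / 1.48×10⁻³ = 2.77×10⁻⁹ F.
C = κε₀A/d scales with κ, so C₂/C₁ = 1/κ = 1/16.5 = 0.0606.
C₂ = 0.0606 × 2.77×10⁻⁹ = 1.68×10⁻¹⁰ F.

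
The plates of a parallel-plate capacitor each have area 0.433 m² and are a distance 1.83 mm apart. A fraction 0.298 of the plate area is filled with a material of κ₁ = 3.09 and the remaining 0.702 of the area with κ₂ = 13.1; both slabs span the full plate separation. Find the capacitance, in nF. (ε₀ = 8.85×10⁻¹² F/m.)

Side-by-side slabs ⇒ two capacitors in parallel, each spanning the full gap.
C₁ = κ₁ε₀A₁/d = 3.09 × 8.85×10⁻¹² × 0.129 / 1.83×10⁻³ = 1.93×10⁻⁹ F.
C₂ = κ₂ε₀A₂/d = 13.1 × 8.85×10⁻¹² × 0.304 / 1.83×10⁻³ = 1.93×10⁻⁸ F.
C = C₁ + C₂ = 2.12×10⁻⁸ F.

21.2 nF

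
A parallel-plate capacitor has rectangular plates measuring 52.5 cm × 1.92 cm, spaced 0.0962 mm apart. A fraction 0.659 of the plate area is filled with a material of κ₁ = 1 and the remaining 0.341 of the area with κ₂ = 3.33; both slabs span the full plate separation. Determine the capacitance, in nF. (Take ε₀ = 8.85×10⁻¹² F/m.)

1.66 nF

A = 52.5 × 1.92 cm² = 1.01×10⁻² m².
Side-by-side slabs ⇒ two capacitors in parallel, each spanning the full gap.
C₁ = κ₁ε₀A₁/d = 1.00 × 8.85×10⁻¹² × 6.64×10⁻³ / 9.62×10⁻⁵ = 6.11×10⁻¹⁰ F.
C₂ = κ₂ε₀A₂/d = 3.33 × 8.85×10⁻¹² × 3.44×10⁻³ / 9.62×10⁻⁵ = 1.05×10⁻⁹ F.
C = C₁ + C₂ = 1.66×10⁻⁹ F.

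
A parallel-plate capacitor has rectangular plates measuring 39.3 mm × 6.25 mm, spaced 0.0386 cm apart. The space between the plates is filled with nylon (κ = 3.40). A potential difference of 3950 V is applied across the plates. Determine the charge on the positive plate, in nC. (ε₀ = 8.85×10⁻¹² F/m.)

Q ≈ 75.6 nC

A = 39.3 × 6.25 mm² = 2.46×10⁻⁴ m².
C = κε₀A/d = 3.40 × 8.85×10⁻¹² × 2.46×10⁻⁴ / 3.86×10⁻⁴ = 1.91×10⁻¹¹ F.
Q = CV = 1.91×10⁻¹¹ × 3950 = 7.56×10⁻⁸ C.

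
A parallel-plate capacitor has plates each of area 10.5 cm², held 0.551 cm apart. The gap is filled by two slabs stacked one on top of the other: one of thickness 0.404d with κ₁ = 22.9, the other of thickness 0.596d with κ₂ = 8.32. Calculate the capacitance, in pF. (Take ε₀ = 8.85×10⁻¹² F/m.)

A = 10.5 cm² = 1.05×10⁻³ m².
Stacked slabs ⇒ two capacitors in series, each with the full plate area.
C₁ = κ₁ε₀A/d₁ = 22.9 × 8.85×10⁻¹² × 1.05×10⁻³ / 2.23×10⁻³ = 9.56×10⁻¹¹ F.
C₂ = κ₂ε₀A/d₂ = 8.32 × 8.85×10⁻¹² × 1.05×10⁻³ / 3.28×10⁻³ = 2.35×10⁻¹¹ F.
C = (1/C₁ + 1/C₂)⁻¹ = 1.89×10⁻¹¹ F.

C ≈ 18.9 pF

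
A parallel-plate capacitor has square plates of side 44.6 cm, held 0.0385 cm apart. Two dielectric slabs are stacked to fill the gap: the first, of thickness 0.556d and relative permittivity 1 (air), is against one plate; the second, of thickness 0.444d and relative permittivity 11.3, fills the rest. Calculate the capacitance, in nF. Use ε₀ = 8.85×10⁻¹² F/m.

7.68 nF

A = (44.6 cm)² = 0.199 m².
Stacked slabs ⇒ two capacitors in series, each with the full plate area.
C₁ = κ₁ε₀A/d₁ = 1.00 × 8.85×10⁻¹² × 0.199 / 2.14×10⁻⁴ = 8.22×10⁻⁹ F.
C₂ = κ₂ε₀A/d₂ = 11.3 × 8.85×10⁻¹² × 0.199 / 1.71×10⁻⁴ = 1.16×10⁻⁷ F.
C = (1/C₁ + 1/C₂)⁻¹ = 7.68×10⁻⁹ F.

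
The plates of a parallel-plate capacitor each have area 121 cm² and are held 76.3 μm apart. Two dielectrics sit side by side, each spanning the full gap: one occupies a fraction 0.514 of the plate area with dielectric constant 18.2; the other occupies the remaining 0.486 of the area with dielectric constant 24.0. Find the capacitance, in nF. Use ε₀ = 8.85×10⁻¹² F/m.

29.5 nF

A = 121 cm² = 1.21×10⁻² m².
Side-by-side slabs ⇒ two capacitors in parallel, each spanning the full gap.
C₁ = κ₁ε₀A₁/d = 18.2 × 8.85×10⁻¹² × 6.22×10⁻³ / 7.63×10⁻⁵ = 1.31×10⁻⁸ F.
C₂ = κ₂ε₀A₂/d = 24.0 × 8.85×10⁻¹² × 5.88×10⁻³ / 7.63×10⁻⁵ = 1.64×10⁻⁸ F.
C = C₁ + C₂ = 2.95×10⁻⁸ F.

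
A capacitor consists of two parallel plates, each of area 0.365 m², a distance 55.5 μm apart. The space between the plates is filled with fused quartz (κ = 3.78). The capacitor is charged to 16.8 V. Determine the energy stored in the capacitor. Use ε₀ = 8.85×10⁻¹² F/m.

31.0 μJ

C = κε₀A/d = 3.78 × 8.85×10⁻¹² × 0.365 / 5.55×10⁻⁵ = 2.20×10⁻⁷ F.
U = ½CV² = ½ × 2.20×10⁻⁷ × (16.8)² = 3.10×10⁻⁵ J.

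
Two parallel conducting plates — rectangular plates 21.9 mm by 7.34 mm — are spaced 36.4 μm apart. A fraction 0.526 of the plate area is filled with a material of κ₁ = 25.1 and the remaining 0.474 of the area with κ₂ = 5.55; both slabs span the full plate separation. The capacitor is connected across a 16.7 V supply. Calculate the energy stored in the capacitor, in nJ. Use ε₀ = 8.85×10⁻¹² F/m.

U ≈ 86.3 nJ

A = 21.9 × 7.34 mm² = 1.61×10⁻⁴ m².
Side-by-side slabs ⇒ two capacitors in parallel, each spanning the full gap.
C₁ = κ₁ε₀A₁/d = 25.1 × 8.85×10⁻¹² × 8.46×10⁻⁵ / 3.64×10⁻⁵ = 5.16×10⁻¹⁰ F.
C₂ = κ₂ε₀A₂/d = 5.55 × 8.85×10⁻¹² × 7.62×10⁻⁵ / 3.64×10⁻⁵ = 1.03×10⁻¹⁰ F.
C = C₁ + C₂ = 6.19×10⁻¹⁰ F.
U = ½CV² = ½ × 6.19×10⁻¹⁰ × (16.7)² = 8.63×10⁻⁸ J.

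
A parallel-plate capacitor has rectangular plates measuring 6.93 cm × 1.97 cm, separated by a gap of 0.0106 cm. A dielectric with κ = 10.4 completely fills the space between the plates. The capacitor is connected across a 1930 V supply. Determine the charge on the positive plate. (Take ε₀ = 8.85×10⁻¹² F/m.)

A = 6.93 × 1.97 cm² = 1.37×10⁻³ m².
C = κε₀A/d = 10.4 × 8.85×10⁻¹² × 1.37×10⁻³ / 1.06×10⁻⁴ = 1.19×10⁻⁹ F.
Q = CV = 1.19×10⁻⁹ × 1930 = 2.29×10⁻⁶ C.

2.29 μC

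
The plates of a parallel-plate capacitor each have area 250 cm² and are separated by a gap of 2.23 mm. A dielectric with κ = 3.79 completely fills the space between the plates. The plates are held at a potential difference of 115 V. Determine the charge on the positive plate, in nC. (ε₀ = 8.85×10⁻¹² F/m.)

A = 250 cm² = 2.50×10⁻² m².
C = κε₀A/d = 3.79 × 8.85×10⁻¹² × 2.50×10⁻² / 2.23×10⁻³ = 3.76×10⁻¹⁰ F.
Q = CV = 3.76×10⁻¹⁰ × 115 = 4.32×10⁻⁸ C.

Q ≈ 43.2 nC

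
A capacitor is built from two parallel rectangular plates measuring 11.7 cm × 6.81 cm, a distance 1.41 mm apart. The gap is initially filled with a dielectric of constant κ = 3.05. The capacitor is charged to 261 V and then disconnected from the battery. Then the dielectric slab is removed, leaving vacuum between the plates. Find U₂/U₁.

3.05

Isolated ⇒ Q is held fixed.
C₂ = 0.328 C₁ and U = Q²/(2C), so U₂/U₁ = C₁/C₂ = 3.05.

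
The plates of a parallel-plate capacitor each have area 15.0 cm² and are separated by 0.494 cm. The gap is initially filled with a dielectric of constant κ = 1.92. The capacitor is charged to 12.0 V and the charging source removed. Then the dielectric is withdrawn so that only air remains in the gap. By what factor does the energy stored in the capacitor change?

Isolated ⇒ Q is held fixed.
C₂ = 0.521 C₁ and U = Q²/(2C), so U₂/U₁ = C₁/C₂ = 1.92.

1.92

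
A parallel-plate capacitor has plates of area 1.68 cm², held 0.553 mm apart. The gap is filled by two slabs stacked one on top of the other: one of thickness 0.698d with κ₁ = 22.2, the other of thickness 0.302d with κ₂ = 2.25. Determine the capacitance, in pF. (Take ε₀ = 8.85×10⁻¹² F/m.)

C ≈ 16.2 pF

A = 1.68 cm² = 1.68×10⁻⁴ m².
Stacked slabs ⇒ two capacitors in series, each with the full plate area.
C₁ = κ₁ε₀A/d₁ = 22.2 × 8.85×10⁻¹² × 1.68×10⁻⁴ / 3.86×10⁻⁴ = 8.55×10⁻¹¹ F.
C₂ = κ₂ε₀A/d₂ = 2.25 × 8.85×10⁻¹² × 1.68×10⁻⁴ / 1.67×10⁻⁴ = 2.00×10⁻¹¹ F.
C = (1/C₁ + 1/C₂)⁻¹ = 1.62×10⁻¹¹ F.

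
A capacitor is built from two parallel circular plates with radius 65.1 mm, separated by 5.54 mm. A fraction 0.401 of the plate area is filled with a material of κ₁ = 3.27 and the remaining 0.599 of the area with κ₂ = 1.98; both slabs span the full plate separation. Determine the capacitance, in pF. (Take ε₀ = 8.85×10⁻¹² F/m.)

C ≈ 53.1 pF

A = π(65.1 mm)² = 1.33×10⁻² m².
Side-by-side slabs ⇒ two capacitors in parallel, each spanning the full gap.
C₁ = κ₁ε₀A₁/d = 3.27 × 8.85×10⁻¹² × 5.34×10⁻³ / 5.54×10⁻³ = 2.79×10⁻¹¹ F.
C₂ = κ₂ε₀A₂/d = 1.98 × 8.85×10⁻¹² × 7.98×10⁻³ / 5.54×10⁻³ = 2.52×10⁻¹¹ F.
C = C₁ + C₂ = 5.31×10⁻¹¹ F.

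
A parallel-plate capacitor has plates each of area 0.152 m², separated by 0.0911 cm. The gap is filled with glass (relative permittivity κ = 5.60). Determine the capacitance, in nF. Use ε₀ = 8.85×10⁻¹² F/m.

8.27 nF

C = κε₀A/d = 5.60 × 8.85×10⁻¹² × 0.152 / 9.11×10⁻⁴ = 8.27×10⁻⁹ F.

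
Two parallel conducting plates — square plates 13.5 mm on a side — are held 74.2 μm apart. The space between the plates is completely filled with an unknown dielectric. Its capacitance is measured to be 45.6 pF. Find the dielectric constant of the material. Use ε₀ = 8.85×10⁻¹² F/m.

A = (13.5 mm)² = 1.82×10⁻⁴ m².
κ = Cd/(ε₀A) = 4.56×10⁻¹¹ × 7.42×10⁻⁵ / (8.85×10⁻¹² × 1.82×10⁻⁴) = 2.10.

κ ≈ 2.10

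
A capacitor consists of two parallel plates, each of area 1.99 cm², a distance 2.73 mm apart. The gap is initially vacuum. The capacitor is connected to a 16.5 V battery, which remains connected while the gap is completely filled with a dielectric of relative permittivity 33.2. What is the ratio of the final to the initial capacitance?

C₂/C₁ ≈ 33.2

C = κε₀A/d scales with κ, so C₂/C₁ = κ = 33.2.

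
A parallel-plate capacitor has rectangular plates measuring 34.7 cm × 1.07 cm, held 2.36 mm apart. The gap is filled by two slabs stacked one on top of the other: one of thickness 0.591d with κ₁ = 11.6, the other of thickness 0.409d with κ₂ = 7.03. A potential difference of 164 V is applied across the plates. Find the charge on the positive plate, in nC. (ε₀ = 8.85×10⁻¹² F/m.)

20.9 nC

A = 34.7 × 1.07 cm² = 3.71×10⁻³ m².
Stacked slabs ⇒ two capacitors in series, each with the full plate area.
C₁ = κ₁ε₀A/d₁ = 11.6 × 8.85×10⁻¹² × 3.71×10⁻³ / 1.39×10⁻³ = 2.73×10⁻¹⁰ F.
C₂ = κ₂ε₀A/d₂ = 7.03 × 8.85×10⁻¹² × 3.71×10⁻³ / 9.65×10⁻⁴ = 2.39×10⁻¹⁰ F.
C = (1/C₁ + 1/C₂)⁻¹ = 1.28×10⁻¹⁰ F.
Q = CV = 1.28×10⁻¹⁰ × 164 = 2.09×10⁻⁸ C.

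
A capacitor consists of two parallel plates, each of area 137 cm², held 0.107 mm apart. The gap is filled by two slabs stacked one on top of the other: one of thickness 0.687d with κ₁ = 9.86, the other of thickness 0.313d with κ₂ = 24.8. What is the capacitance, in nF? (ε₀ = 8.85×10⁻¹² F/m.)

C ≈ 13.8 nF

A = 137 cm² = 1.37×10⁻² m².
Stacked slabs ⇒ two capacitors in series, each with the full plate area.
C₁ = κ₁ε₀A/d₁ = 9.86 × 8.85×10⁻¹² × 1.37×10⁻² / 7.35×10⁻⁵ = 1.63×10⁻⁸ F.
C₂ = κ₂ε₀A/d₂ = 24.8 × 8.85×10⁻¹² × 1.37×10⁻² / 3.35×10⁻⁵ = 8.98×10⁻⁸ F.
C = (1/C₁ + 1/C₂)⁻¹ = 1.38×10⁻⁸ F.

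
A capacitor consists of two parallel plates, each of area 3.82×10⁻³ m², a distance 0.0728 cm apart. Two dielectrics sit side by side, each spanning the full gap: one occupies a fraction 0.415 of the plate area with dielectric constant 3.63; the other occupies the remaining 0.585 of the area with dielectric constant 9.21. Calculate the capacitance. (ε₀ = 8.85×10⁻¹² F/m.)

320 pF

Side-by-side slabs ⇒ two capacitors in parallel, each spanning the full gap.
C₁ = κ₁ε₀A₁/d = 3.63 × 8.85×10⁻¹² × 1.59×10⁻³ / 7.28×10⁻⁴ = 7.00×10⁻¹¹ F.
C₂ = κ₂ε₀A₂/d = 9.21 × 8.85×10⁻¹² × 2.23×10⁻³ / 7.28×10⁻⁴ = 2.50×10⁻¹⁰ F.
C = C₁ + C₂ = 3.20×10⁻¹⁰ F.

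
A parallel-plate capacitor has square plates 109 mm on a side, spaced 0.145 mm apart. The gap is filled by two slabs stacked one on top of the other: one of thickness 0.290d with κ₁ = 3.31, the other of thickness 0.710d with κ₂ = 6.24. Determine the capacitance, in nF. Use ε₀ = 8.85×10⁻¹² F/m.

C ≈ 3.60 nF

A = (109 mm)² = 1.19×10⁻² m².
Stacked slabs ⇒ two capacitors in series, each with the full plate area.
C₁ = κ₁ε₀A/d₁ = 3.31 × 8.85×10⁻¹² × 1.19×10⁻² / 4.20×10⁻⁵ = 8.28×10⁻⁹ F.
C₂ = κ₂ε₀A/d₂ = 6.24 × 8.85×10⁻¹² × 1.19×10⁻² / 1.03×10⁻⁴ = 6.37×10⁻⁹ F.
C = (1/C₁ + 1/C₂)⁻¹ = 3.60×10⁻⁹ F.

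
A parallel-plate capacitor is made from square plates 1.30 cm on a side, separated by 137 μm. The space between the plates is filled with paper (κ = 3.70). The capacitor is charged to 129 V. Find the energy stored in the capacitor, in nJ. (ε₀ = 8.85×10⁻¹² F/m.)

A = (1.30 cm)² = 1.69×10⁻⁴ m².
C = κε₀A/d = 3.70 × 8.85×10⁻¹² × 1.69×10⁻⁴ / 1.37×10⁻⁴ = 4.04×10⁻¹¹ F.
U = ½CV² = ½ × 4.04×10⁻¹¹ × (129)² = 3.36×10⁻⁷ J.

U ≈ 336 nJ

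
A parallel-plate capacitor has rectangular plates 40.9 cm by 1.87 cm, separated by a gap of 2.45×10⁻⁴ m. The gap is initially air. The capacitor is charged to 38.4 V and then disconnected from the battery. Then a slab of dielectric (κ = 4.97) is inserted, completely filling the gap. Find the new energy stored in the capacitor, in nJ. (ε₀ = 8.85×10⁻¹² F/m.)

U ≈ 41.0 nJ

A = 40.9 × 1.87 cm² = 7.65×10⁻³ m².
Initially C₁ = ε₀A/d = 8.85×10⁻¹² × 7.65×10⁻³ / 2.45×10⁻⁴ = 2.76×10⁻¹⁰ F.
U₁ = 2.04×10⁻⁷ J.
Isolated ⇒ Q is held fixed. C₂ = 4.97 C₁ and U = Q²/(2C), so U₂/U₁ = C₁/C₂ = 0.201.
U₂ = 0.201 × 2.04×10⁻⁷ = 4.10×10⁻⁸ J.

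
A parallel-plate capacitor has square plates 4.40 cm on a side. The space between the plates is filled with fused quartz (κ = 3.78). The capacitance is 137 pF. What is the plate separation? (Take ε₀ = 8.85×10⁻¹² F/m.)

d ≈ 473 μm

A = (4.40 cm)² = 1.94×10⁻³ m².
d = κε₀A/C = 3.78 × 8.85×10⁻¹² × 1.94×10⁻³ / 1.37×10⁻¹⁰ = 4.73×10⁻⁴ m.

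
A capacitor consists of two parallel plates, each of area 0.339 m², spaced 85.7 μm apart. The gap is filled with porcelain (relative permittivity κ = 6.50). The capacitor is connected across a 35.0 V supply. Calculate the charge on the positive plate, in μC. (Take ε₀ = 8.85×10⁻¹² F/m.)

C = κε₀A/d = 6.50 × 8.85×10⁻¹² × 0.339 / 8.57×10⁻⁵ = 2.28×10⁻⁷ F.
Q = CV = 2.28×10⁻⁷ × 35.0 = 7.96×10⁻⁶ C.

Q ≈ 7.96 μC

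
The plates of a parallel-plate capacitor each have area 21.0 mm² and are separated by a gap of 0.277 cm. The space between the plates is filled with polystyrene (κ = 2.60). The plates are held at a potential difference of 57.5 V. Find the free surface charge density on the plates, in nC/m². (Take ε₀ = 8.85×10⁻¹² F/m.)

A = 21.0 mm² = 2.10×10⁻⁵ m².
C = κε₀A/d = 2.60 × 8.85×10⁻¹² × 2.10×10⁻⁵ / 2.77×10⁻³ = 1.74×10⁻¹³ F.
σ = Q/A = CV/A = 1.74×10⁻¹³ × 57.5 / 2.10×10⁻⁵ = 4.78×10⁻⁷ C/m².

σ ≈ 478 nC/m²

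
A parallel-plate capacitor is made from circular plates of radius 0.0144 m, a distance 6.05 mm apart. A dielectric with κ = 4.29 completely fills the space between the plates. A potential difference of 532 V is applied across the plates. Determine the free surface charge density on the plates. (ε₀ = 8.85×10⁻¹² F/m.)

A = π(0.0144 m)² = 6.51×10⁻⁴ m².
C = κε₀A/d = 4.29 × 8.85×10⁻¹² × 6.51×10⁻⁴ / 6.05×10⁻³ = 4.09×10⁻¹² F.
σ = Q/A = CV/A = 4.09×10⁻¹² × 532 / 6.51×10⁻⁴ = 3.34×10⁻⁶ C/m².

3.34 μC/m²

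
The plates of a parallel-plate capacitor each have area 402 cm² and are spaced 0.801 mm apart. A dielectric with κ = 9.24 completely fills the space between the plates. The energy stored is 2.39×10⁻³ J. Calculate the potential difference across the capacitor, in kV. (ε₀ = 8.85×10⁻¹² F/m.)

V ≈ 1.08 kV

A = 402 cm² = 4.02×10⁻² m².
C = κε₀A/d = 9.24 × 8.85×10⁻¹² × 4.02×10⁻² / 8.01×10⁻⁴ = 4.10×10⁻⁹ F.
V = √(2U/C) = √(2 × 2.39×10⁻³ / 4.10×10⁻⁹) = 1.08×10³ V.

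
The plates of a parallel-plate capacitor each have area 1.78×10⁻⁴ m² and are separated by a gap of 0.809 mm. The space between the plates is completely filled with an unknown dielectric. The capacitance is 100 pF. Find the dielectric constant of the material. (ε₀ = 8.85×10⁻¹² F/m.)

κ = Cd/(ε₀A) = 1.00×10⁻¹⁰ × 8.09×10⁻⁴ / (8.85×10⁻¹² × 1.78×10⁻⁴) = 51.4.

51.4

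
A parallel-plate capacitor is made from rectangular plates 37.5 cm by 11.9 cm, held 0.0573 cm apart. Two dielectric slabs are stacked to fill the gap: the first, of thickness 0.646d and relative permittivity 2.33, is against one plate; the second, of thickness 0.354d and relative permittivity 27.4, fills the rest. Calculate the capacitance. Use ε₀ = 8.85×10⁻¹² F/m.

2.38 nF

A = 37.5 × 11.9 cm² = 4.46×10⁻² m².
Stacked slabs ⇒ two capacitors in series, each with the full plate area.
C₁ = κ₁ε₀A/d₁ = 2.33 × 8.85×10⁻¹² × 4.46×10⁻² / 3.70×10⁻⁴ = 2.49×10⁻⁹ F.
C₂ = κ₂ε₀A/d₂ = 27.4 × 8.85×10⁻¹² × 4.46×10⁻² / 2.03×10⁻⁴ = 5.33×10⁻⁸ F.
C = (1/C₁ + 1/C₂)⁻¹ = 2.38×10⁻⁹ F.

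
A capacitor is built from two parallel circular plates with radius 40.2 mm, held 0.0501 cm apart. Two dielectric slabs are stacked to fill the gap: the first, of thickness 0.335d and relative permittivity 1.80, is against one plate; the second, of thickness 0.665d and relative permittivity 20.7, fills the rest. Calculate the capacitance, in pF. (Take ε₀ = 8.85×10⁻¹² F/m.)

411 pF

A = π(40.2 mm)² = 5.08×10⁻³ m².
Stacked slabs ⇒ two capacitors in series, each with the full plate area.
C₁ = κ₁ε₀A/d₁ = 1.80 × 8.85×10⁻¹² × 5.08×10⁻³ / 1.68×10⁻⁴ = 4.82×10⁻¹⁰ F.
C₂ = κ₂ε₀A/d₂ = 20.7 × 8.85×10⁻¹² × 5.08×10⁻³ / 3.33×10⁻⁴ = 2.79×10⁻⁹ F.
C = (1/C₁ + 1/C₂)⁻¹ = 4.11×10⁻¹⁰ F.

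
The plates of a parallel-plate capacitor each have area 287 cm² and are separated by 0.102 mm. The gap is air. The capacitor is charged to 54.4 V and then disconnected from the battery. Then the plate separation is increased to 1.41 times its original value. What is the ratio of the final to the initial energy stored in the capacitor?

1.41

Isolated ⇒ Q is held fixed.
C₂ = 0.709 C₁ and U = Q²/(2C), so U₂/U₁ = C₁/C₂ = 1.41.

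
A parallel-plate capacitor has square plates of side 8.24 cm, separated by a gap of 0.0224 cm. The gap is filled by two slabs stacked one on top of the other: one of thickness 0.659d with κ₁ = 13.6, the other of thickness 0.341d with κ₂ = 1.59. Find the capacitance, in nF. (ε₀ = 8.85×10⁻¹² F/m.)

C ≈ 1.02 nF

A = (8.24 cm)² = 6.79×10⁻³ m².
Stacked slabs ⇒ two capacitors in series, each with the full plate area.
C₁ = κ₁ε₀A/d₁ = 13.6 × 8.85×10⁻¹² × 6.79×10⁻³ / 1.48×10⁻⁴ = 5.54×10⁻⁹ F.
C₂ = κ₂ε₀A/d₂ = 1.59 × 8.85×10⁻¹² × 6.79×10⁻³ / 7.64×10⁻⁵ = 1.25×10⁻⁹ F.
C = (1/C₁ + 1/C₂)⁻¹ = 1.02×10⁻⁹ F.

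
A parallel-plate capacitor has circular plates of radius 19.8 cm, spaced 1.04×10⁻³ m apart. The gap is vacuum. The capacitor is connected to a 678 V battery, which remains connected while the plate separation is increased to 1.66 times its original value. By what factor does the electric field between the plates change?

Battery connected ⇒ V is held fixed.
E = V/d, so E₂/E₁ = d₁/d₂ = 0.602.

E₂/E₁ ≈ 0.602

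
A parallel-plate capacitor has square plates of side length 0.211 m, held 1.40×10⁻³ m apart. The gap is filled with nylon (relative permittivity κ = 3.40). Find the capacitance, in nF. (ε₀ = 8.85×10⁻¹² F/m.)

C ≈ 0.957 nF

A = (0.211 m)² = 4.45×10⁻² m².
C = κε₀A/d = 3.40 × 8.85×10⁻¹² × 4.45×10⁻² / 1.40×10⁻³ = 9.57×10⁻¹⁰ F.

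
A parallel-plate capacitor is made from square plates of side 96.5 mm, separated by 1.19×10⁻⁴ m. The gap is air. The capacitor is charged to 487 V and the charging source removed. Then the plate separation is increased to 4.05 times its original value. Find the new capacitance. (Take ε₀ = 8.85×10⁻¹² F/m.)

171 pF

A = (96.5 mm)² = 9.31×10⁻³ m².
Initially C₁ = ε₀A/d = 8.85×10⁻¹² × 9.31×10⁻³ / 1.19×10⁻⁴ = 6.93×10⁻¹⁰ F.
C = ε₀A/d scales as 1/d, so C₂/C₁ = d₁/d₂ = 1/4.05 = 0.247.
C₂ = 0.247 × 6.93×10⁻¹⁰ = 1.71×10⁻¹⁰ F.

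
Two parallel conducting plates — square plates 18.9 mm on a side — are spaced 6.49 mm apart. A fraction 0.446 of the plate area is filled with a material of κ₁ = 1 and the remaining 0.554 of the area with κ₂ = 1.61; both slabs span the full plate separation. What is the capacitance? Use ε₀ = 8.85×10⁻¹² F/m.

A = (18.9 mm)² = 3.57×10⁻⁴ m².
Side-by-side slabs ⇒ two capacitors in parallel, each spanning the full gap.
C₁ = κ₁ε₀A₁/d = 1.00 × 8.85×10⁻¹² × 1.59×10⁻⁴ / 6.49×10⁻³ = 2.17×10⁻¹³ F.
C₂ = κ₂ε₀A₂/d = 1.61 × 8.85×10⁻¹² × 1.98×10⁻⁴ / 6.49×10⁻³ = 4.34×10⁻¹³ F.
C = C₁ + C₂ = 6.52×10⁻¹³ F.

0.652 pF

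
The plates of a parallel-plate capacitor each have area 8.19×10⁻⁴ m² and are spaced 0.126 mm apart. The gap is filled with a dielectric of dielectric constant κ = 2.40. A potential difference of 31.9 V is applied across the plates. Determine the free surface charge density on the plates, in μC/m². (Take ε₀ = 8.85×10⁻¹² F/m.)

σ ≈ 5.38 μC/m²

C = κε₀A/d = 2.40 × 8.85×10⁻¹² × 8.19×10⁻⁴ / 1.26×10⁻⁴ = 1.38×10⁻¹⁰ F.
σ = Q/A = CV/A = 1.38×10⁻¹⁰ × 31.9 / 8.19×10⁻⁴ = 5.38×10⁻⁶ C/m².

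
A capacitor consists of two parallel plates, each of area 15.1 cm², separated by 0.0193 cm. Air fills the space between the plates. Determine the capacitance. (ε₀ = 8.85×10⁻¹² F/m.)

69.2 pF

A = 15.1 cm² = 1.51×10⁻³ m².
C = ε₀A/d = 8.85×10⁻¹² × 1.51×10⁻³ / 1.93×10⁻⁴ = 6.92×10⁻¹¹ F.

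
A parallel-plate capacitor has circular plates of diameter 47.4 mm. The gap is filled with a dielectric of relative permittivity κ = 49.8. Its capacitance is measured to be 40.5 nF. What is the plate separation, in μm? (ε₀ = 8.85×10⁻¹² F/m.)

19.2 μm

A = π(47.4/2 mm)² = 1.76×10⁻³ m².
d = κε₀A/C = 49.8 × 8.85×10⁻¹² × 1.76×10⁻³ / 4.05×10⁻⁸ = 1.92×10⁻⁵ m.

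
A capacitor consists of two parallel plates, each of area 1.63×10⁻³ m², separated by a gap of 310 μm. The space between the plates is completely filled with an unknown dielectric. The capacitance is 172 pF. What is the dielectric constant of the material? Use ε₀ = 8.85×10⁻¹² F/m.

3.70

κ = Cd/(ε₀A) = 1.72×10⁻¹⁰ × 3.10×10⁻⁴ / (8.85×10⁻¹² × 1.63×10⁻³) = 3.70.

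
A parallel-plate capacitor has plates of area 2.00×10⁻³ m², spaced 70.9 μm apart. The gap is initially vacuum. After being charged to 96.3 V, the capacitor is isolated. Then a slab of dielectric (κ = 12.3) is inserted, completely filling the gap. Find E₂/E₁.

Isolated ⇒ Q is held fixed.
V₂ = Q/C₂ = V₁/12.3; E = V/d, so E₂/E₁ = (V₂/V₁)(d₁/d₂) = 0.0813.

E₂/E₁ ≈ 0.0813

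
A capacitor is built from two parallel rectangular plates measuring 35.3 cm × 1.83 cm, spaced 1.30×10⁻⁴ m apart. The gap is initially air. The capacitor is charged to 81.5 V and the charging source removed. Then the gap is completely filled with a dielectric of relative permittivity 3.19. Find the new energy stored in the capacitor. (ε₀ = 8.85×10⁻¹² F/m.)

458 nJ

A = 35.3 × 1.83 cm² = 6.46×10⁻³ m².
Initially C₁ = ε₀A/d = 8.85×10⁻¹² × 6.46×10⁻³ / 1.30×10⁻⁴ = 4.40×10⁻¹⁰ F.
U₁ = 1.46×10⁻⁶ J.
Isolated ⇒ Q is held fixed. C₂ = 3.19 C₁ and U = Q²/(2C), so U₂/U₁ = C₁/C₂ = 0.313.
U₂ = 0.313 × 1.46×10⁻⁶ = 4.58×10⁻⁷ J.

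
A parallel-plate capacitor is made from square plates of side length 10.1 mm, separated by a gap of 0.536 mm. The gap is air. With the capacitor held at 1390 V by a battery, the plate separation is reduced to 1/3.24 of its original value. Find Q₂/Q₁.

Battery connected ⇒ V is held fixed.
C₂ = 3.24 C₁ and Q = CV, so Q₂/Q₁ = C₂/C₁ = 3.24.

Q₂/Q₁ ≈ 3.24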